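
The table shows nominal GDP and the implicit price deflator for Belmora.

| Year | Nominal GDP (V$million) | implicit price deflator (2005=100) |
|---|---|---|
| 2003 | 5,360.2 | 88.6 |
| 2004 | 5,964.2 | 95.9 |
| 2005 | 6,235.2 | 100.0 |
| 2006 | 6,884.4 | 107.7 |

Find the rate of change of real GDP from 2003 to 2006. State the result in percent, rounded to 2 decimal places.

5.66%

Real GDP 2003 = 5360.2/0.886 = 6049.89.
Real GDP 2006 = 6884.4/1.077 = 6392.20.
Change = 6392.20/6049.89 − 1 = 0.0566.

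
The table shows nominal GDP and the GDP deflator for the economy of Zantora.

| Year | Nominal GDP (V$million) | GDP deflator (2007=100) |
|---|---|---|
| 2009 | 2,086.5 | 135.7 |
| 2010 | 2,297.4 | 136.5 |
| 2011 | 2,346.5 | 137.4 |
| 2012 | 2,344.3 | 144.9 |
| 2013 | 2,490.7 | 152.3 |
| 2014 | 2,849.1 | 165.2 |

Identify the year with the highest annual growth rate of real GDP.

2010

2010: real = 2297.4/1.365 = 1683.08; growth vs 2009 (1537.58) = 9.46%.
2011: real = 2346.5/1.374 = 1707.79; growth vs 2010 (1683.08) = 1.47%.
2012: real = 2344.3/1.449 = 1617.87; growth vs 2011 (1707.79) = -5.27%.
2013: real = 2490.7/1.523 = 1635.39; growth vs 2012 (1617.87) = 1.08%.
2014: real = 2849.1/1.652 = 1724.64; growth vs 2013 (1635.39) = 5.46%.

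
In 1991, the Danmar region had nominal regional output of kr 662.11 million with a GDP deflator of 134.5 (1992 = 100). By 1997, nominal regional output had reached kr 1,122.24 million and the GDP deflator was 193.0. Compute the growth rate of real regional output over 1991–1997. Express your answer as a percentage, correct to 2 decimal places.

18.12%

Real regional output 1991 = 662.11 / 1.345 = 492.28.
Real regional output 1997 = 1122.24 / 1.930 = 581.47.
Real growth = 581.47 / 492.28 − 1 = 0.1812.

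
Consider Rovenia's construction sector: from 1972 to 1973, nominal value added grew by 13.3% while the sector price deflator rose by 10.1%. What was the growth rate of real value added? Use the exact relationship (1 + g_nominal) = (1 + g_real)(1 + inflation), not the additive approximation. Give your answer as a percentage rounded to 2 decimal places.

(1 + g_nom) = (1 + g_real)(1 + π), so g_real = 1.1330 / 1.1010 − 1 = 0.02906.

2.91%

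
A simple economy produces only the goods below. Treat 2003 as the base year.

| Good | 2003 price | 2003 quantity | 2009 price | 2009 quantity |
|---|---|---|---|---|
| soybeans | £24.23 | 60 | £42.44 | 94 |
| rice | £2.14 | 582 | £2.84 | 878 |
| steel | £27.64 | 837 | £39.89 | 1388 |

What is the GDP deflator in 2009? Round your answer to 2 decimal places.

Nominal GDP 2009 = 42.44·94 + 2.84·878 + 39.89·1388 = 61850.20.
Real GDP 2009 (at 2003 prices) = 24.23·94 + 2.14·878 + 27.64·1388 = 42520.86.
Deflator = Nominal/Real × 100 = 61850.20/42520.86 × 100 = 145.458.

145.46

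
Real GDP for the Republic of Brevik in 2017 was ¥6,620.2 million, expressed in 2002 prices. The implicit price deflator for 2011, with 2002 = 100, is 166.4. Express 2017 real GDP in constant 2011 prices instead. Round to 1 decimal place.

¥11,016.0 million

Real GDP in 2011 prices = Real GDP in 2002 prices × (P_2011/P_2002) = 6620.2 × 1.664 = 11016.01.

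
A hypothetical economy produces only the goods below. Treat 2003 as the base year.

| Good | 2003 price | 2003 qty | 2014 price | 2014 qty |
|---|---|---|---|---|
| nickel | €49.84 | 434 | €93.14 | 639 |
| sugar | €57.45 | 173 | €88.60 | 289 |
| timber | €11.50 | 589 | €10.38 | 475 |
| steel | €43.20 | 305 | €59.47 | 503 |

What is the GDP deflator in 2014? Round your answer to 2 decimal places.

158.59

Nominal GDP 2014 = 93.14·639 + 88.60·289 + 10.38·475 + 59.47·503 = 119965.77.
Real GDP 2014 (at 2003 prices) = 49.84·639 + 57.45·289 + 11.50·475 + 43.20·503 = 75642.91.
Deflator = Nominal/Real × 100 = 119965.77/75642.91 × 100 = 158.595.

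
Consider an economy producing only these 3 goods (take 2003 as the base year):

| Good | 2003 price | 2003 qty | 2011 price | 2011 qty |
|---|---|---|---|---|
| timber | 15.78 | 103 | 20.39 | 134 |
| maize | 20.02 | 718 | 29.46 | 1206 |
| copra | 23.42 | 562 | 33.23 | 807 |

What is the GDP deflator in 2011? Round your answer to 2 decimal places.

Nominal GDP 2011 = 20.39·134 + 29.46·1206 + 33.23·807 = 65077.63.
Real GDP 2011 (at 2003 prices) = 15.78·134 + 20.02·1206 + 23.42·807 = 45158.58.
Deflator = Nominal/Real × 100 = 65077.63/45158.58 × 100 = 144.109.

144.11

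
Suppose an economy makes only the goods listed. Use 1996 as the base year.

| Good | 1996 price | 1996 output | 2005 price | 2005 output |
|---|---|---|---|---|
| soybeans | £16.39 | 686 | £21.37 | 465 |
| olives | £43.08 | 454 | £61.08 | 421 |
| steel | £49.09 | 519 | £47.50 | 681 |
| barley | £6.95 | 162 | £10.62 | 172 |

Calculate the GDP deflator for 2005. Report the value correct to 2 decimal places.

115.64

Nominal GDP 2005 = 21.37·465 + 61.08·421 + 47.50·681 + 10.62·172 = 69825.87.
Real GDP 2005 (at 1996 prices) = 16.39·465 + 43.08·421 + 49.09·681 + 6.95·172 = 60383.72.
Deflator = Nominal/Real × 100 = 69825.87/60383.72 × 100 = 115.637.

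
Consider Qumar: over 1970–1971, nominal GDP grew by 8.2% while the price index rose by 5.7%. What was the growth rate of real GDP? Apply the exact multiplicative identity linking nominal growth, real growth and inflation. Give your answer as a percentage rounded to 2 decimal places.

2.37%

(1 + g_nom) = (1 + g_real)(1 + π), so g_real = 1.0820 / 1.0570 − 1 = 0.02365.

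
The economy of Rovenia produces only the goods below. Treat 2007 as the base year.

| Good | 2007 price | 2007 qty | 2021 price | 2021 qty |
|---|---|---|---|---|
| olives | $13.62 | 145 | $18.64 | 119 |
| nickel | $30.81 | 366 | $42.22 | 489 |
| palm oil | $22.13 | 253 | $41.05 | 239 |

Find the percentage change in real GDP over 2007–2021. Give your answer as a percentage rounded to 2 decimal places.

16.58%

Real GDP 2007 = Nominal GDP 2007 = 13.62·145 + 30.81·366 + 22.13·253 = 18850.25.
Real GDP 2021 (at 2007 prices) = 13.62·119 + 30.81·489 + 22.13·239 = 21975.94.
Real growth = 21975.94/18850.25 − 1 = 0.1658.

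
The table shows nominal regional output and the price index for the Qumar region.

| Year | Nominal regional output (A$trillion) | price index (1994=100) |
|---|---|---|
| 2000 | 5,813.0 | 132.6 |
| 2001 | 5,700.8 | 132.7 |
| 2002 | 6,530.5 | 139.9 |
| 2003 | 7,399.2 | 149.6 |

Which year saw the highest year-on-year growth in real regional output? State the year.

2001: real = 5700.8/1.327 = 4296.01; growth vs 2000 (4383.86) = -2.00%.
2002: real = 6530.5/1.399 = 4667.98; growth vs 2001 (4296.01) = 8.66%.
2003: real = 7399.2/1.496 = 4945.99; growth vs 2002 (4667.98) = 5.96%.

2002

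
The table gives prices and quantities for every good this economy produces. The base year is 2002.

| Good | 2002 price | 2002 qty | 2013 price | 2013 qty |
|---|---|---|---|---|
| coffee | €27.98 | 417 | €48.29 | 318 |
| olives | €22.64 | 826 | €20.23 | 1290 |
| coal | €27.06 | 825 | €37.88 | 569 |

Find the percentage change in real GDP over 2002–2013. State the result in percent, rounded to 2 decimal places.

Real GDP 2002 = Nominal GDP 2002 = 27.98·417 + 22.64·826 + 27.06·825 = 52692.80.
Real GDP 2013 (at 2002 prices) = 27.98·318 + 22.64·1290 + 27.06·569 = 53500.38.
Real growth = 53500.38/52692.80 − 1 = 0.0153.

1.53%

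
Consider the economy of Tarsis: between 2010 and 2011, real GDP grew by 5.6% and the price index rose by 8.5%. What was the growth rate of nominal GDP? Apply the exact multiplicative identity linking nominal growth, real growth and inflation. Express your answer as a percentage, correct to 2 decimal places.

14.58%

(1 + g_nom) = (1 + g_real)(1 + π) = 1.0560 × 1.0850 = 1.14576.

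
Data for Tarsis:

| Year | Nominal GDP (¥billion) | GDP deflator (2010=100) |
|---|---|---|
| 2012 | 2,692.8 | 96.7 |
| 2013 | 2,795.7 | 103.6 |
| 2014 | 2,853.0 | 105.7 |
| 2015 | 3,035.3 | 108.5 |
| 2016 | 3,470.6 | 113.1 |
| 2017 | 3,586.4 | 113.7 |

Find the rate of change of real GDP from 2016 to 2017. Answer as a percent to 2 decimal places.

Real GDP 2016 = 3470.6/1.131 = 3068.61.
Real GDP 2017 = 3586.4/1.137 = 3154.27.
Change = 3154.27/3068.61 − 1 = 0.0279.

2.79%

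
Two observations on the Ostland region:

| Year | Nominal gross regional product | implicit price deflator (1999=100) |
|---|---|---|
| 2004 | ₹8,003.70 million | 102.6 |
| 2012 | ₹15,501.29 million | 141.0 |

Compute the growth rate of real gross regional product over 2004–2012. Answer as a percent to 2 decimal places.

Deflate each year: 2004 → 8003.70/1.026 = 7800.88; 2012 → 15501.29/1.410 = 10993.82.
So real gross regional product changed by 10993.82/7800.88 − 1 = 0.4093, i.e. 40.93%.

40.93%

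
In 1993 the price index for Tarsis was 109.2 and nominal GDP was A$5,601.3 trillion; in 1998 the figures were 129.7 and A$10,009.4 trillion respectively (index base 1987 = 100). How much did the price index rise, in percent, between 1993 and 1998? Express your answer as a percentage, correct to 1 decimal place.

18.8%

Price-level change = 129.7 / 109.2 − 1 = 0.1877.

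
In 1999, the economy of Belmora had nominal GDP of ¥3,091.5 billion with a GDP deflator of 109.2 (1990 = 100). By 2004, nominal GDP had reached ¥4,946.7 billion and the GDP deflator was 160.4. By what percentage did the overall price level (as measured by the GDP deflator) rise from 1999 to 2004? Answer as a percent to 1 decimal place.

Price-level change = 160.4 / 109.2 − 1 = 0.4689.

46.9%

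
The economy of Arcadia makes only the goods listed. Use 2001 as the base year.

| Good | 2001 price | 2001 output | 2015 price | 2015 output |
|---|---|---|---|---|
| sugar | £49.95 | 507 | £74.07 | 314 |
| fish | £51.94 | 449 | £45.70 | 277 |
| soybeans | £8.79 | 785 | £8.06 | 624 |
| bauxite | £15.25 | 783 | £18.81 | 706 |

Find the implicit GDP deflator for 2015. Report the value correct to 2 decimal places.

Nominal GDP 2015 = 74.07·314 + 45.70·277 + 8.06·624 + 18.81·706 = 54226.18.
Real GDP 2015 (at 2001 prices) = 49.95·314 + 51.94·277 + 8.79·624 + 15.25·706 = 46323.14.
Deflator = Nominal/Real × 100 = 54226.18/46323.14 × 100 = 117.061.

117.06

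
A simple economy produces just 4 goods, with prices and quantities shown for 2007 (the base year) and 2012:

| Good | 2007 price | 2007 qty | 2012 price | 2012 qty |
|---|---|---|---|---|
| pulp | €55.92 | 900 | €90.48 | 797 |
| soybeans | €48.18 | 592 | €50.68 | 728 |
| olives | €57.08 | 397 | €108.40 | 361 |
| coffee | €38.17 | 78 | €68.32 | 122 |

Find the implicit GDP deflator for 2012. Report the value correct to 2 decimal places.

149.16

Nominal GDP 2012 = 90.48·797 + 50.68·728 + 108.40·361 + 68.32·122 = 156475.04.
Real GDP 2012 (at 2007 prices) = 55.92·797 + 48.18·728 + 57.08·361 + 38.17·122 = 104905.90.
Deflator = Nominal/Real × 100 = 156475.04/104905.90 × 100 = 149.158.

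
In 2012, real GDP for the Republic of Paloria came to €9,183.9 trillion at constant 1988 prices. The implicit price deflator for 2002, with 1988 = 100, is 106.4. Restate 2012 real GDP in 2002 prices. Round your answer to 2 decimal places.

€9,771.67 trillion

Real GDP in 2002 prices = Real GDP in 1988 prices × (P_2002/P_1988) = 9183.9 × 1.064 = 9771.67.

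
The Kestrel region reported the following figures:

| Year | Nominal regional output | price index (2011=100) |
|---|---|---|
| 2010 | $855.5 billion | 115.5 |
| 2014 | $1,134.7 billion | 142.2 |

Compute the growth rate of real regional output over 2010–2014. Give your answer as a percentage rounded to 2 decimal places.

Deflate each year: 2010 → 855.5/1.155 = 740.69; 2014 → 1134.7/1.422 = 797.96.
So real regional output changed by 797.96/740.69 − 1 = 0.0773, i.e. 7.73%.

7.73%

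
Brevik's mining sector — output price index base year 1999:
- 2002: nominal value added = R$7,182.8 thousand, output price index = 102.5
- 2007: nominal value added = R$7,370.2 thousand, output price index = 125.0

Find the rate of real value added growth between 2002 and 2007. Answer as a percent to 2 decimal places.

Deflate each year: 2002 → 7182.8/1.025 = 7007.61; 2007 → 7370.2/1.250 = 5896.16.
So real value added changed by 5896.16/7007.61 − 1 = -0.1586, i.e. -15.86%.

-15.86%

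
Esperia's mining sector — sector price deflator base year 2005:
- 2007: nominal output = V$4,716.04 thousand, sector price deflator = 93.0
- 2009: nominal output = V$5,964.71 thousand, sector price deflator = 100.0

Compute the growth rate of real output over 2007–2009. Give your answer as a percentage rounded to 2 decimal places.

17.62%

Deflate each year: 2007 → 4716.04/0.930 = 5071.01; 2009 → 5964.71/1.000 = 5964.71.
So real output changed by 5964.71/5071.01 − 1 = 0.1762, i.e. 17.62%.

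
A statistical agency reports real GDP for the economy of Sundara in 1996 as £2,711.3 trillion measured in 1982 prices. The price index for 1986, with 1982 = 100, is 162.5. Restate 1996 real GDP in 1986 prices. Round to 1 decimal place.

Real GDP in 1986 prices = Real GDP in 1982 prices × (P_1986/P_1982) = 2711.3 × 1.625 = 4405.86.

£4,405.9 trillion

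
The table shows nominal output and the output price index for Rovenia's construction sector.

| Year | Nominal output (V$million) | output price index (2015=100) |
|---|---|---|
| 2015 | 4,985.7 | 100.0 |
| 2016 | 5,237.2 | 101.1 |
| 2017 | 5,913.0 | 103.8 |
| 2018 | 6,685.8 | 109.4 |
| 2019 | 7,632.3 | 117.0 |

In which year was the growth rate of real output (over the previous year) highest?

2016: real = 5237.2/1.011 = 5180.22; growth vs 2015 (4985.70) = 3.90%.
2017: real = 5913.0/1.038 = 5696.53; growth vs 2016 (5180.22) = 9.97%.
2018: real = 6685.8/1.094 = 6111.33; growth vs 2017 (5696.53) = 7.28%.
2019: real = 7632.3/1.170 = 6523.33; growth vs 2018 (6111.33) = 6.74%.

2017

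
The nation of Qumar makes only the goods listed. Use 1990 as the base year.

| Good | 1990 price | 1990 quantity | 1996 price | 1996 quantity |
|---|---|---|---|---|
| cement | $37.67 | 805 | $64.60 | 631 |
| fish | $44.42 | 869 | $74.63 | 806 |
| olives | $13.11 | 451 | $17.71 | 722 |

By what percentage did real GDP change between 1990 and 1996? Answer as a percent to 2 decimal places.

-7.75%

Real GDP 1990 = Nominal GDP 1990 = 37.67·805 + 44.42·869 + 13.11·451 = 74837.94.
Real GDP 1996 (at 1990 prices) = 37.67·631 + 44.42·806 + 13.11·722 = 69037.71.
Real growth = 69037.71/74837.94 − 1 = -0.0775.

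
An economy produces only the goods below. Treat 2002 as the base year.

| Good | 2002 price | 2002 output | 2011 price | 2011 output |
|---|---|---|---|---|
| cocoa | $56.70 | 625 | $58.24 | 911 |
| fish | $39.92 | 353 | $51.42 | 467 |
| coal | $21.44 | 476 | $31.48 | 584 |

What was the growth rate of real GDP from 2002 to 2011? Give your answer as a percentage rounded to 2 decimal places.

Real GDP 2002 = Nominal GDP 2002 = 56.70·625 + 39.92·353 + 21.44·476 = 59734.70.
Real GDP 2011 (at 2002 prices) = 56.70·911 + 39.92·467 + 21.44·584 = 82817.30.
Real growth = 82817.30/59734.70 − 1 = 0.3864.

38.64%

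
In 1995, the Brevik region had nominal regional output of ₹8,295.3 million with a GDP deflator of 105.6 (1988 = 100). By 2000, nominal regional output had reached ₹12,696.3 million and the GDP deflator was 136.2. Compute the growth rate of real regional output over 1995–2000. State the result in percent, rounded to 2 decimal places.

18.67%

Deflate each year: 1995 → 8295.3/1.056 = 7855.40; 2000 → 12696.3/1.362 = 9321.81.
So real regional output changed by 9321.81/7855.40 − 1 = 0.1867, i.e. 18.67%.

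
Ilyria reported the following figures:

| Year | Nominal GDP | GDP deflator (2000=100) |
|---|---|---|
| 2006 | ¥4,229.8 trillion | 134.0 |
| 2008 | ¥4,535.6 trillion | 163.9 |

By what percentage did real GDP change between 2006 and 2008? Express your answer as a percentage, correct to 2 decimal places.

Real GDP 2006 = 4229.8 / 1.340 = 3156.57.
Real GDP 2008 = 4535.6 / 1.639 = 2767.30.
Real growth = 2767.30 / 3156.57 − 1 = -0.1233.

-12.33%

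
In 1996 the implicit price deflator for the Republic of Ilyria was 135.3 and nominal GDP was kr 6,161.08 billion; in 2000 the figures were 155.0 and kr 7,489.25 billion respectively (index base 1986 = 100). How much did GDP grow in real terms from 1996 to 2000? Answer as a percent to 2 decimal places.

6.11%

Real GDP 1996 = 6161.08 / 1.353 = 4553.64.
Real GDP 2000 = 7489.25 / 1.550 = 4831.77.
Real growth = 4831.77 / 4553.64 − 1 = 0.0611.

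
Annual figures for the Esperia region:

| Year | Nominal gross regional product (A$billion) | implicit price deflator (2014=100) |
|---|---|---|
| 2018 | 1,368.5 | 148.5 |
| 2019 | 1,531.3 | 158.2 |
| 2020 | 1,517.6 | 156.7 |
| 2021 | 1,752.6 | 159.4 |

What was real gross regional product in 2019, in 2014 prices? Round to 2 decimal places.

A$967.95 billion

Real gross regional product 2019 = 1531.3 / 1.582 = 967.95.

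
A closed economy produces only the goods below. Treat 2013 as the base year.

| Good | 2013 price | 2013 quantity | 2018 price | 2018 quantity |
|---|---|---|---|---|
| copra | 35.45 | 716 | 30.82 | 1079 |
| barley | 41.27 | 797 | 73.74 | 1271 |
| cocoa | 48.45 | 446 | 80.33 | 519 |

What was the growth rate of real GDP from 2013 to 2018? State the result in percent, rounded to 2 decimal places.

Real GDP 2013 = Nominal GDP 2013 = 35.45·716 + 41.27·797 + 48.45·446 = 79883.09.
Real GDP 2018 (at 2013 prices) = 35.45·1079 + 41.27·1271 + 48.45·519 = 115850.27.
Real growth = 115850.27/79883.09 − 1 = 0.4502.

45.02%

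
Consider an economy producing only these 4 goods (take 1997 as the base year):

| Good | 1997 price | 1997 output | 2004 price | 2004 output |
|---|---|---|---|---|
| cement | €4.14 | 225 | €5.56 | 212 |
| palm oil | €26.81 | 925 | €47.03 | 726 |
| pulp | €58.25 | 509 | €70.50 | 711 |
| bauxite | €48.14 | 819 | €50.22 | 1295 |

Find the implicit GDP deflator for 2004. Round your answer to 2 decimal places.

Nominal GDP 2004 = 5.56·212 + 47.03·726 + 70.50·711 + 50.22·1295 = 150482.90.
Real GDP 2004 (at 1997 prices) = 4.14·212 + 26.81·726 + 58.25·711 + 48.14·1295 = 124098.79.
Deflator = Nominal/Real × 100 = 150482.90/124098.79 × 100 = 121.261.

121.26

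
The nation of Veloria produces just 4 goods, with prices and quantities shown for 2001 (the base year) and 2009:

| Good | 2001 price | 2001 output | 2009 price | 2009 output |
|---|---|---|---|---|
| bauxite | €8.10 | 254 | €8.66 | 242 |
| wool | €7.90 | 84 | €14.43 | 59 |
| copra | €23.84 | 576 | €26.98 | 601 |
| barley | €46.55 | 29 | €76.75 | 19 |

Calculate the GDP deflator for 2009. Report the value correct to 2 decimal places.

Nominal GDP 2009 = 8.66·242 + 14.43·59 + 26.98·601 + 76.75·19 = 20620.32.
Real GDP 2009 (at 2001 prices) = 8.10·242 + 7.90·59 + 23.84·601 + 46.55·19 = 17638.59.
Deflator = Nominal/Real × 100 = 20620.32/17638.59 × 100 = 116.905.

116.90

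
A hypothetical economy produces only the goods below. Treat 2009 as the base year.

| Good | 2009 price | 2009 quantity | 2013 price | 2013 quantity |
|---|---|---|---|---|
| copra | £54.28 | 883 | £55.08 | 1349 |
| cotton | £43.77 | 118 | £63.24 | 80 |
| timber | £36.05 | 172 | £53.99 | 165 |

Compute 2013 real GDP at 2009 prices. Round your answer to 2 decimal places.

£82673.57

Real GDP 2013 = Σ (p_2009 × q_2013) = 54.28·1349 + 43.77·80 + 36.05·165 = 82673.57.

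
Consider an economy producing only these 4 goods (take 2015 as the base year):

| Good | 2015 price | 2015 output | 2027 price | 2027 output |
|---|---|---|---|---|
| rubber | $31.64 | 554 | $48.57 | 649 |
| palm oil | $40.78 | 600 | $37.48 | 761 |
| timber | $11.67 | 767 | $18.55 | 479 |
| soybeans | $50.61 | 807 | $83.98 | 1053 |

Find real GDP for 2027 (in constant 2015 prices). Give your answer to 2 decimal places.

Real GDP 2027 = Σ (p_2015 × q_2027) = 31.64·649 + 40.78·761 + 11.67·479 + 50.61·1053 = 110450.20.

$110450.20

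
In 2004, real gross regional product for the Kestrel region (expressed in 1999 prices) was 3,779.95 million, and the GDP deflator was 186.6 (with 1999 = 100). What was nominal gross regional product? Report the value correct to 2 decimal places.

Nominal gross regional product = Real × (GDP deflator/100) = 3779.95 × 1.866 = 7053.39.

7,053.39 million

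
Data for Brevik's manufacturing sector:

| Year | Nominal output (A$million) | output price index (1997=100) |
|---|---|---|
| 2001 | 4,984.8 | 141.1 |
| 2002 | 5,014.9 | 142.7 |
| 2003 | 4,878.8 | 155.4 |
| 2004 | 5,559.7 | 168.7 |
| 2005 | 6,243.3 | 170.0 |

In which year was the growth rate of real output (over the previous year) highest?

2002: real = 5014.9/1.427 = 3514.30; growth vs 2001 (3532.81) = -0.52%.
2003: real = 4878.8/1.554 = 3139.51; growth vs 2002 (3514.30) = -10.66%.
2004: real = 5559.7/1.687 = 3295.61; growth vs 2003 (3139.51) = 4.97%.
2005: real = 6243.3/1.700 = 3672.53; growth vs 2004 (3295.61) = 11.44%.

2005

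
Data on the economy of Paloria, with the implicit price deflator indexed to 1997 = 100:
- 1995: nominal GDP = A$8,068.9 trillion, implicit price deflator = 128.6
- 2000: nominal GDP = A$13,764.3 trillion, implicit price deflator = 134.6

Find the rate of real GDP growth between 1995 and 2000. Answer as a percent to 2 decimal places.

62.98%

Real GDP 1995 = 8068.9 / 1.286 = 6274.42.
Real GDP 2000 = 13764.3 / 1.346 = 10226.08.
Real growth = 10226.08 / 6274.42 − 1 = 0.6298.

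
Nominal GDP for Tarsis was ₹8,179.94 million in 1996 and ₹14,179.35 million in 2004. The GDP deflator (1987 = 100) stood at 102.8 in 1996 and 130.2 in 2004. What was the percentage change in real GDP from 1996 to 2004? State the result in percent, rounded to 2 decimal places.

Deflate each year: 1996 → 8179.94/1.028 = 7957.14; 2004 → 14179.35/1.302 = 10890.44.
So real GDP changed by 10890.44/7957.14 − 1 = 0.3686, i.e. 36.86%.

36.86%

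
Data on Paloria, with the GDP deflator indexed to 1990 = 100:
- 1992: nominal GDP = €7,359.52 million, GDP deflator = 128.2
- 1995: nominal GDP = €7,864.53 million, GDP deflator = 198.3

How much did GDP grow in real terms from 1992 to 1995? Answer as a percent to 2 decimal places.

-30.91%

Real GDP 1992 = 7359.52 / 1.282 = 5740.66.
Real GDP 1995 = 7864.53 / 1.983 = 3965.98.
Real growth = 3965.98 / 5740.66 − 1 = -0.3091.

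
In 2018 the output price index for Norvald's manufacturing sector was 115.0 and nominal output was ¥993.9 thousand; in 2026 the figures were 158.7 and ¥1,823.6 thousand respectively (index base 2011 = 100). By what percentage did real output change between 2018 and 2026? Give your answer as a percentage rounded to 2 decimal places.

Real output 2018 = 993.9 / 1.150 = 864.26.
Real output 2026 = 1823.6 / 1.587 = 1149.09.
Real growth = 1149.09 / 864.26 − 1 = 0.3296.

32.96%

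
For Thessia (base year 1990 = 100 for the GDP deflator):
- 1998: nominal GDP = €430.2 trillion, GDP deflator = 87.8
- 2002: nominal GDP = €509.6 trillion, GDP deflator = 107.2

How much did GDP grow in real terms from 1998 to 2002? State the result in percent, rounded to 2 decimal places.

Real GDP 1998 = 430.2 / 0.878 = 489.98.
Real GDP 2002 = 509.6 / 1.072 = 475.37.
Real growth = 475.37 / 489.98 − 1 = -0.0298.

-2.98%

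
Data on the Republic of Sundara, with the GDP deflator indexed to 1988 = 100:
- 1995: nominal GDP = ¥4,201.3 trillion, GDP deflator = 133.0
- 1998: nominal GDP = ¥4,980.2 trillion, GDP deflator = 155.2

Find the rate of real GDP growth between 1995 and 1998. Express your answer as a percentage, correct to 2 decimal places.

1.58%

Deflate each year: 1995 → 4201.3/1.330 = 3158.87; 1998 → 4980.2/1.552 = 3208.89.
So real GDP changed by 3208.89/3158.87 − 1 = 0.0158, i.e. 1.58%.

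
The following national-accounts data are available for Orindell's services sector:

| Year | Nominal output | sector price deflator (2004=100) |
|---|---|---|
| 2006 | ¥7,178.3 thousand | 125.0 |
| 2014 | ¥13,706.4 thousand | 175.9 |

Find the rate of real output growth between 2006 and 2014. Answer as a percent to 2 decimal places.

35.69%

Real output 2006 = 7178.3 / 1.250 = 5742.64.
Real output 2014 = 13706.4 / 1.759 = 7792.15.
Real growth = 7792.15 / 5742.64 − 1 = 0.3569.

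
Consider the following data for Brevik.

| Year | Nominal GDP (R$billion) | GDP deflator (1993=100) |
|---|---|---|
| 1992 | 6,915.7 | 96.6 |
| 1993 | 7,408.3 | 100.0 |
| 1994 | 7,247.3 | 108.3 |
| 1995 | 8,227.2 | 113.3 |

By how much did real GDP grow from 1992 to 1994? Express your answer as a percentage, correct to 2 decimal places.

-6.53%

Real GDP 1992 = 6915.7/0.966 = 7159.11.
Real GDP 1994 = 7247.3/1.083 = 6691.87.
Change = 6691.87/7159.11 − 1 = -0.0653.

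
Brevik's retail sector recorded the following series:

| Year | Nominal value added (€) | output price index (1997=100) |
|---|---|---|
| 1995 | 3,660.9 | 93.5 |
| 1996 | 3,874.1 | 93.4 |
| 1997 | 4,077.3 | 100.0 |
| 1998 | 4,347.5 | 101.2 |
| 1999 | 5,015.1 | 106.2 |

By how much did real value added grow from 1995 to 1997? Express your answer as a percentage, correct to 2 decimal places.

4.13%

Real value added 1995 = 3660.9/0.935 = 3915.40.
Real value added 1997 = 4077.3/1.000 = 4077.30.
Change = 4077.30/3915.40 − 1 = 0.0413.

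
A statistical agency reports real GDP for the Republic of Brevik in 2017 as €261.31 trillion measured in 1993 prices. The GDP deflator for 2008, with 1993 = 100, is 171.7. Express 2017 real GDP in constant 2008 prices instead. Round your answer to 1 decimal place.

€448.7 trillion

Real GDP in 2008 prices = Real GDP in 1993 prices × (P_2008/P_1993) = 261.31 × 1.717 = 448.67.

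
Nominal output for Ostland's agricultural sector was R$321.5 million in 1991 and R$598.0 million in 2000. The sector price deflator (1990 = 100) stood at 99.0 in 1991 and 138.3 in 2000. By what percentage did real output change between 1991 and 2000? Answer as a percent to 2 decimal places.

Deflate each year: 1991 → 321.5/0.990 = 324.75; 2000 → 598.0/1.383 = 432.39.
So real output changed by 432.39/324.75 − 1 = 0.3315, i.e. 33.15%.

33.15%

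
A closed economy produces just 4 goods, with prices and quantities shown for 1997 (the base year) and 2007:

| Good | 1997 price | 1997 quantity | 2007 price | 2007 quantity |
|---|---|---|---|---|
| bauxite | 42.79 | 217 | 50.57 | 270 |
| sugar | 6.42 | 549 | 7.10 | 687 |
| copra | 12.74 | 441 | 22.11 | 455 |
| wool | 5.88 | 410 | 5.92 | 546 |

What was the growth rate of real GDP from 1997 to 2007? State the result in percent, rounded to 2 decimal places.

Real GDP 1997 = Nominal GDP 1997 = 42.79·217 + 6.42·549 + 12.74·441 + 5.88·410 = 20839.15.
Real GDP 2007 (at 1997 prices) = 42.79·270 + 6.42·687 + 12.74·455 + 5.88·546 = 24971.02.
Real growth = 24971.02/20839.15 − 1 = 0.1983.

19.83%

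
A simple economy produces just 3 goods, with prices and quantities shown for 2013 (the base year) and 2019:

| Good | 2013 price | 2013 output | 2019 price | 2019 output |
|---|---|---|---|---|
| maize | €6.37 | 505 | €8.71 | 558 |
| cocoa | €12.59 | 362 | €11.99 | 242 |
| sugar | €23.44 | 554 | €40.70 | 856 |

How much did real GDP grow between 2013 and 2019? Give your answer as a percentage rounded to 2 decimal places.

28.45%

Real GDP 2013 = Nominal GDP 2013 = 6.37·505 + 12.59·362 + 23.44·554 = 20760.19.
Real GDP 2019 (at 2013 prices) = 6.37·558 + 12.59·242 + 23.44·856 = 26665.88.
Real growth = 26665.88/20760.19 − 1 = 0.2845.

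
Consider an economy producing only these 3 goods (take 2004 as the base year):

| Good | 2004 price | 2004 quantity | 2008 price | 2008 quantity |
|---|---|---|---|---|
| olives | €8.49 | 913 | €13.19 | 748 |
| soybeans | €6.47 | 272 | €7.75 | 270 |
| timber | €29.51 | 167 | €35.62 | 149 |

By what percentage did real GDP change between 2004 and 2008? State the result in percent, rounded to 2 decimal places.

Real GDP 2004 = Nominal GDP 2004 = 8.49·913 + 6.47·272 + 29.51·167 = 14439.38.
Real GDP 2008 (at 2004 prices) = 8.49·748 + 6.47·270 + 29.51·149 = 12494.41.
Real growth = 12494.41/14439.38 − 1 = -0.1347.

-13.47%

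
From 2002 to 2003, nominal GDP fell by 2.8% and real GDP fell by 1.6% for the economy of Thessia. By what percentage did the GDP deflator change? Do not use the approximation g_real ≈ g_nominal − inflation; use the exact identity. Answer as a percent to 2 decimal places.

-1.22%

(1 + g_nom) = (1 + g_real)(1 + π), so π = 0.9720 / 0.9840 − 1 = -0.01220.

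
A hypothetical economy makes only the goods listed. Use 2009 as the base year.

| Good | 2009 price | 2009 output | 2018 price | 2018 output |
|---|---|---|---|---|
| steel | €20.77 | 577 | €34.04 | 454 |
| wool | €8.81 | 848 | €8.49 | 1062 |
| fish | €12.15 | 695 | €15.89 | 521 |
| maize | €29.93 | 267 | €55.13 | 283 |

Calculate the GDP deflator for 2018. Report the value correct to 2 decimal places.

143.96

Nominal GDP 2018 = 34.04·454 + 8.49·1062 + 15.89·521 + 55.13·283 = 48351.02.
Real GDP 2018 (at 2009 prices) = 20.77·454 + 8.81·1062 + 12.15·521 + 29.93·283 = 33586.14.
Deflator = Nominal/Real × 100 = 48351.02/33586.14 × 100 = 143.961.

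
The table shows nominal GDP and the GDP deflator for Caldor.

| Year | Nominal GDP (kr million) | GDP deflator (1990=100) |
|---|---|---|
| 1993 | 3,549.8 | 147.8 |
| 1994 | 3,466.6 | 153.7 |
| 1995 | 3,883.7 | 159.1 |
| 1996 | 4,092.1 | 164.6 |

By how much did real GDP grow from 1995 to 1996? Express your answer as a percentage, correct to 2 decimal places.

1.85%

Real GDP 1995 = 3883.7/1.591 = 2441.04.
Real GDP 1996 = 4092.1/1.646 = 2486.09.
Change = 2486.09/2441.04 − 1 = 0.0185.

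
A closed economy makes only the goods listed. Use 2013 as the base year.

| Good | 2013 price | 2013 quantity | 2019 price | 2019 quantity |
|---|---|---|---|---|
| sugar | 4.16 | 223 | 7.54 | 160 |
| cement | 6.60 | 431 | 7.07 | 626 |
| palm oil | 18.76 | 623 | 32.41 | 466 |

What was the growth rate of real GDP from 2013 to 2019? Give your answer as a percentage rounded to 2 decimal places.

-12.42%

Real GDP 2013 = Nominal GDP 2013 = 4.16·223 + 6.60·431 + 18.76·623 = 15459.76.
Real GDP 2019 (at 2013 prices) = 4.16·160 + 6.60·626 + 18.76·466 = 13539.36.
Real growth = 13539.36/15459.76 − 1 = -0.1242.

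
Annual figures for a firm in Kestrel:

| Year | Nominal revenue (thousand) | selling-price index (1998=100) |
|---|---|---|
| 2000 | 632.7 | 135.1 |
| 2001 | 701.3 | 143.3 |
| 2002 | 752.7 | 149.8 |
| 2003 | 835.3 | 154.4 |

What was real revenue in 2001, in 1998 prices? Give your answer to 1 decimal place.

Real revenue 2001 = 701.3 / 1.433 = 489.39.

489.4 thousand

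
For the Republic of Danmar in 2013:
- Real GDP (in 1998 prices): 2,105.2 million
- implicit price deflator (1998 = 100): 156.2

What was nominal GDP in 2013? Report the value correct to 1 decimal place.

3,288.3 million

Nominal GDP = Real × (implicit price deflator/100) = 2105.2 × 1.562 = 3288.32.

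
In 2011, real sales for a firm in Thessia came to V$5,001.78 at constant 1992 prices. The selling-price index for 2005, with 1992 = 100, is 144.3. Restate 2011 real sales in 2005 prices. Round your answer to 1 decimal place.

V$7,217.6

Real sales in 2005 prices = Real sales in 1992 prices × (P_2005/P_1992) = 5001.78 × 1.443 = 7217.57.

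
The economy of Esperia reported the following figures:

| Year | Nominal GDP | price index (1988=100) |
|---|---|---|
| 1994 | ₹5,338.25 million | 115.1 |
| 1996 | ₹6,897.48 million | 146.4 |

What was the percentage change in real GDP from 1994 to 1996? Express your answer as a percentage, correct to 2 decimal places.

1.58%

Deflate each year: 1994 → 5338.25/1.151 = 4637.92; 1996 → 6897.48/1.464 = 4711.39.
So real GDP changed by 4711.39/4637.92 − 1 = 0.0158, i.e. 1.58%.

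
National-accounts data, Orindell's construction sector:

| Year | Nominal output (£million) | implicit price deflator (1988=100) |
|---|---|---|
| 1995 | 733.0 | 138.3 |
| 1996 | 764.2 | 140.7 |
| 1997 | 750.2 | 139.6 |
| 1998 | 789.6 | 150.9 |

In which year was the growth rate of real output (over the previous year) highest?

1996: real = 764.2/1.407 = 543.14; growth vs 1995 (530.01) = 2.48%.
1997: real = 750.2/1.396 = 537.39; growth vs 1996 (543.14) = -1.06%.
1998: real = 789.6/1.509 = 523.26; growth vs 1997 (537.39) = -2.63%.

1996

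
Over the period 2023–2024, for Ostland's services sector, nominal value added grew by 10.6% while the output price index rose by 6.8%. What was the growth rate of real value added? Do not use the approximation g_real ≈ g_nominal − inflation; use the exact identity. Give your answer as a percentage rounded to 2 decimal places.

3.56%

(1 + g_nom) = (1 + g_real)(1 + π), so g_real = 1.1060 / 1.0680 − 1 = 0.03558.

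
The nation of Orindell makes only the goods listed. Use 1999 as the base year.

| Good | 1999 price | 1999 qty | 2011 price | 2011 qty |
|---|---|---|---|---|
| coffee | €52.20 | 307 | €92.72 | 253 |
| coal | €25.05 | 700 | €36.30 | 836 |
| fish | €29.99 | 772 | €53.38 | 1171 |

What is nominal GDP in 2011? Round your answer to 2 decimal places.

Nominal GDP 2011 = Σ (p_2011 × q_2011) = 92.72·253 + 36.30·836 + 53.38·1171 = 116312.94.

€116312.94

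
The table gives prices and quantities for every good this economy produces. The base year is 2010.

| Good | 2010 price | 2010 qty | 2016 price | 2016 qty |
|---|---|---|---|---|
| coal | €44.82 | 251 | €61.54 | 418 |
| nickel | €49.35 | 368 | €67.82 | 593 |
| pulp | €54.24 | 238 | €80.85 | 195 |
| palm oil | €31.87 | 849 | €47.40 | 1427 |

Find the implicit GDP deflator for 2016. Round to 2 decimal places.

143.53

Nominal GDP 2016 = 61.54·418 + 67.82·593 + 80.85·195 + 47.40·1427 = 149346.53.
Real GDP 2016 (at 2010 prices) = 44.82·418 + 49.35·593 + 54.24·195 + 31.87·1427 = 104054.60.
Deflator = Nominal/Real × 100 = 149346.53/104054.60 × 100 = 143.527.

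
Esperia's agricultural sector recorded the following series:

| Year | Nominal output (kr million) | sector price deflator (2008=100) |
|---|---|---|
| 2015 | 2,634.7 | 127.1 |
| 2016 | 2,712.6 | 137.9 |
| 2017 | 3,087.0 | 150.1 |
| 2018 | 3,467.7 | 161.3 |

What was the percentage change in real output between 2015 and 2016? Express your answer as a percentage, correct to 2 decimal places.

Real output 2015 = 2634.7/1.271 = 2072.93.
Real output 2016 = 2712.6/1.379 = 1967.08.
Change = 1967.08/2072.93 − 1 = -0.0511.

-5.11%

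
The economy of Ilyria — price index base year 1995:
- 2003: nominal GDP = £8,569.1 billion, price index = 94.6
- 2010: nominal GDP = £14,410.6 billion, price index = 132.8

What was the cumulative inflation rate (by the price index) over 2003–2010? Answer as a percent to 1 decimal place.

40.4%

Price-level change = 132.8 / 94.6 − 1 = 0.4038.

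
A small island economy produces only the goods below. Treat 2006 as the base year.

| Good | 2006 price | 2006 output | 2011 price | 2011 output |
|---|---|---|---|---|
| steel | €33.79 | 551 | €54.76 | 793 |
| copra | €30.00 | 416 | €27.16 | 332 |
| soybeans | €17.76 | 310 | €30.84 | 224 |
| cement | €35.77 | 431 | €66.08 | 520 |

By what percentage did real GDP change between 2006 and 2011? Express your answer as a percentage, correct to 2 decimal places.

14.06%

Real GDP 2006 = Nominal GDP 2006 = 33.79·551 + 30.00·416 + 17.76·310 + 35.77·431 = 52020.76.
Real GDP 2011 (at 2006 prices) = 33.79·793 + 30.00·332 + 17.76·224 + 35.77·520 = 59334.11.
Real growth = 59334.11/52020.76 − 1 = 0.1406.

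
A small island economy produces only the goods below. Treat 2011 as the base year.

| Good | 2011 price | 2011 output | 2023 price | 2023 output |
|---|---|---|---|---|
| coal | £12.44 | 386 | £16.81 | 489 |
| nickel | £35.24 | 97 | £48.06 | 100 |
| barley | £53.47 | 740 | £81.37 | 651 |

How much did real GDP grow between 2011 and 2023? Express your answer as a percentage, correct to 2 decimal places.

Real GDP 2011 = Nominal GDP 2011 = 12.44·386 + 35.24·97 + 53.47·740 = 47787.92.
Real GDP 2023 (at 2011 prices) = 12.44·489 + 35.24·100 + 53.47·651 = 44416.13.
Real growth = 44416.13/47787.92 − 1 = -0.0706.

-7.06%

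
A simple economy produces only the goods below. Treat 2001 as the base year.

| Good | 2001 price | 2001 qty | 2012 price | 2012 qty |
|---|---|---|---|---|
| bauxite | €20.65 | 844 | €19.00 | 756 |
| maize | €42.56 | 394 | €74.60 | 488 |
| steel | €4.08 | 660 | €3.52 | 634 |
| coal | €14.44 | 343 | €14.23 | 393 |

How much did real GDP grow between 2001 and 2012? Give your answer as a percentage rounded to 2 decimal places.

6.69%

Real GDP 2001 = Nominal GDP 2001 = 20.65·844 + 42.56·394 + 4.08·660 + 14.44·343 = 41842.96.
Real GDP 2012 (at 2001 prices) = 20.65·756 + 42.56·488 + 4.08·634 + 14.44·393 = 44642.32.
Real growth = 44642.32/41842.96 − 1 = 0.0669.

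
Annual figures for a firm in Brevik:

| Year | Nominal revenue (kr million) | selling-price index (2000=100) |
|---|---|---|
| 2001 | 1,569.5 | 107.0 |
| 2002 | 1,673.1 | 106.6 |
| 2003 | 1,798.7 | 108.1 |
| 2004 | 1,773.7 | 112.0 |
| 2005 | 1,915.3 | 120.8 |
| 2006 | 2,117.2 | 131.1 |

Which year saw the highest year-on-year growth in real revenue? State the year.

2002

2002: real = 1673.1/1.066 = 1569.51; growth vs 2001 (1466.82) = 7.00%.
2003: real = 1798.7/1.081 = 1663.92; growth vs 2002 (1569.51) = 6.02%.
2004: real = 1773.7/1.120 = 1583.66; growth vs 2003 (1663.92) = -4.82%.
2005: real = 1915.3/1.208 = 1585.51; growth vs 2004 (1583.66) = 0.12%.
2006: real = 2117.2/1.311 = 1614.95; growth vs 2005 (1585.51) = 1.86%.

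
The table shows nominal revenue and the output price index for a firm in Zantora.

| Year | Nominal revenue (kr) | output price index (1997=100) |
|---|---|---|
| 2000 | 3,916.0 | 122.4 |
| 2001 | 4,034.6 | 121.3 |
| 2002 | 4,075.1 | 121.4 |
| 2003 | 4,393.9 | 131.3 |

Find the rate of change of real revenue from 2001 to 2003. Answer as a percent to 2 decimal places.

Real revenue 2001 = 4034.6/1.213 = 3326.13.
Real revenue 2003 = 4393.9/1.313 = 3346.46.
Change = 3346.46/3326.13 − 1 = 0.0061.

0.61%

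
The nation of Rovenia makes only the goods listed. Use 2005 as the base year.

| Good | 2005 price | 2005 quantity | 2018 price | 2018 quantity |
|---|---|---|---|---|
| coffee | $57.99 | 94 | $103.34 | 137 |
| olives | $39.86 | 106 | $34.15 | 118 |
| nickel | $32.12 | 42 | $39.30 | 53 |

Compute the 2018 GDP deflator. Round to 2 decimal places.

Nominal GDP 2018 = 103.34·137 + 34.15·118 + 39.30·53 = 20270.18.
Real GDP 2018 (at 2005 prices) = 57.99·137 + 39.86·118 + 32.12·53 = 14350.47.
Deflator = Nominal/Real × 100 = 20270.18/14350.47 × 100 = 141.251.

141.25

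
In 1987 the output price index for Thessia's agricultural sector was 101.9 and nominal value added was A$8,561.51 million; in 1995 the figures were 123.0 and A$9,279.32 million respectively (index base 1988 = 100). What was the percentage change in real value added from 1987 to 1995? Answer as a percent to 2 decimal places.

-10.21%

Real value added 1987 = 8561.51 / 1.019 = 8401.87.
Real value added 1995 = 9279.32 / 1.230 = 7544.16.
Real growth = 7544.16 / 8401.87 − 1 = -0.1021.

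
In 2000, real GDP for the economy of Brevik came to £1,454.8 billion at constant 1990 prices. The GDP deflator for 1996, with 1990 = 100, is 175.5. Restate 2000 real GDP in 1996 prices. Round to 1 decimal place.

Real GDP in 1996 prices = Real GDP in 1990 prices × (P_1996/P_1990) = 1454.8 × 1.755 = 2553.17.

£2,553.2 billion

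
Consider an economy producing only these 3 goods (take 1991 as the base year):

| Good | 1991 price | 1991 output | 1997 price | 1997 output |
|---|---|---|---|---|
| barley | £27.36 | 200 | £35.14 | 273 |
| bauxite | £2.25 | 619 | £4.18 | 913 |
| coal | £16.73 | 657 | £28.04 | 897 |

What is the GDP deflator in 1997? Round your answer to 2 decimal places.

Nominal GDP 1997 = 35.14·273 + 4.18·913 + 28.04·897 = 38561.44.
Real GDP 1997 (at 1991 prices) = 27.36·273 + 2.25·913 + 16.73·897 = 24530.34.
Deflator = Nominal/Real × 100 = 38561.44/24530.34 × 100 = 157.199.

157.20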